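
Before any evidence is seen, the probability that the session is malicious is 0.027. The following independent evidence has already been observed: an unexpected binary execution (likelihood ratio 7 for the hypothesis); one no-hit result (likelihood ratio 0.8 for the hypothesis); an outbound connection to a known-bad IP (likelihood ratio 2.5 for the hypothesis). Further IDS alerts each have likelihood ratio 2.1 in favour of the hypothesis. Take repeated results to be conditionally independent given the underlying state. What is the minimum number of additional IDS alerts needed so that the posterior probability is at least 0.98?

Prior odds = 0.027/0.973 = 27/973.
Combined Bayes factor of the evidence already in hand = 7 × 0.8 × 2.5 = 14.
Odds after that evidence = (27/973) × 14 = 54/139.
Target odds = 0.98/0.02 = 49.
Need 2.1ⁿ ≥ 49 ÷ (54/139) = 6811/54.
2.1⁶ = 85766121/1000000 falls short of 6811/54 but 2.1⁷ ≈180.109 reaches it, so n = 7.

7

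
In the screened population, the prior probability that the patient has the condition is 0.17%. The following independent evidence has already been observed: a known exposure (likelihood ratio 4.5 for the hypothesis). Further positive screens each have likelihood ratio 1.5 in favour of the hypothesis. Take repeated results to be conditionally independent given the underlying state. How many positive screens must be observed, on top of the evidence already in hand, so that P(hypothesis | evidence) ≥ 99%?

Prior odds = 0.0017/0.9983 = 17/9983.
Bayes factor of the evidence already in hand = 4.5.
Odds after that evidence = (17/9983) × 4.5 = 153/19966.
Target odds = 0.99/0.01 = 99.
Need 1.5ⁿ ≥ 99 ÷ (153/19966) = 219626/17.
1.5²³ ≈11222.7 falls short of 219626/17 but 1.5²⁴ ≈16834.1 reaches it, so n = 24.

24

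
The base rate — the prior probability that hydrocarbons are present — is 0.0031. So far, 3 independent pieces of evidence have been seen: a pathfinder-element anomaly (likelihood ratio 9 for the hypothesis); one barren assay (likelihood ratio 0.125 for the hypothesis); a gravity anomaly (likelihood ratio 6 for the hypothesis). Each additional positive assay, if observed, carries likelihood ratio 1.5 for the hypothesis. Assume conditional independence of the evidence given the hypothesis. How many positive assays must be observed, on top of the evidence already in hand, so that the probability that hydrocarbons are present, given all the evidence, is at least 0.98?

20

Prior odds = 0.0031/0.9969 = 31/9969.
Combined Bayes factor of the evidence already in hand = 9 × 0.125 × 6 = 6.75.
Odds after that evidence = (31/9969) × 6.75 = 279/13292.
Target odds = 0.98/0.02 = 49.
Need 1.5ⁿ ≥ 49 ÷ (279/13292) = 651308/279.
1.5¹⁹ ≈2216.84 falls short of 651308/279 but 1.5²⁰ ≈3325.26 reaches it, so n = 20.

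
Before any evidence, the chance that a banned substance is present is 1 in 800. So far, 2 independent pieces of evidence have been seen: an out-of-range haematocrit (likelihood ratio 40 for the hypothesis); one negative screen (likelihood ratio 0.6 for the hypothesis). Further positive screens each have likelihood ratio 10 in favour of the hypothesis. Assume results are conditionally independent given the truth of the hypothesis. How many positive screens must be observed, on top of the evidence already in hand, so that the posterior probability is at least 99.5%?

4

Prior odds = 0.00125/0.99875 = 1/799.
Combined Bayes factor of the evidence already in hand = 40 × 0.6 = 24.
Odds after that evidence = (1/799) × 24 = 24/799.
Target odds = 0.995/0.005 = 199.
Need 10ⁿ ≥ 199 ÷ (24/799) = 159001/24.
10³ = 1000 falls short of 159001/24 but 10⁴ = 10000 reaches it, so n = 4.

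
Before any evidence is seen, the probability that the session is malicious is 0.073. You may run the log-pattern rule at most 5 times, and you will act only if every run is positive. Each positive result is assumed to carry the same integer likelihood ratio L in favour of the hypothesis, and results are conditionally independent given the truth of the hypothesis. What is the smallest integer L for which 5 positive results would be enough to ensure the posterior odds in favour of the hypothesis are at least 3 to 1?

3

Prior odds = 0.073/0.927 = 73/927.
Target odds = 3.
Need L⁵ ≥ 3 ÷ (73/927) = 2781/73.
2⁵ = 32 < 2781/73 ≤ 243 = 3⁵, so L = 3.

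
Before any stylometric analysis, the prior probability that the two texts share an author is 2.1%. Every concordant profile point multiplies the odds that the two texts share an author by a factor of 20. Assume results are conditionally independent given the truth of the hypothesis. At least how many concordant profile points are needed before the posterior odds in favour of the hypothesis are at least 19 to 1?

Prior odds: 0.021 ÷ 0.979 = 21/979.
Likelihood ratio per concordant profile point = 20.
Target odds = 19.
Need (21/979) × 20ⁿ ≥ 19, i.e. 20ⁿ ≥ 18601/21.
20² = 400 falls short of 18601/21 but 20³ = 8000 reaches it, so n = 3.

3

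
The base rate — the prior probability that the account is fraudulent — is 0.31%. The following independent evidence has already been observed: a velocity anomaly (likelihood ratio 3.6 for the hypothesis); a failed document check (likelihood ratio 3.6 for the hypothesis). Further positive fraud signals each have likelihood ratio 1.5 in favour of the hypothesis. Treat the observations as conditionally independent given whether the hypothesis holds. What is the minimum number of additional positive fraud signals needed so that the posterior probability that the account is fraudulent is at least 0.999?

25

Prior odds = 0.0031/0.9969 = 31/9969.
Combined Bayes factor of the evidence already in hand = 3.6 × 3.6 = 12.96.
Odds after that evidence = (31/9969) × 12.96 = 3348/83075.
Target odds = 0.999/0.001 = 999.
Need 1.5ⁿ ≥ 999 ÷ (3348/83075) = 3073775/124.
1.5²⁴ ≈16834.1 falls short of 3073775/124 but 1.5²⁵ ≈25251.2 reaches it, so n = 25.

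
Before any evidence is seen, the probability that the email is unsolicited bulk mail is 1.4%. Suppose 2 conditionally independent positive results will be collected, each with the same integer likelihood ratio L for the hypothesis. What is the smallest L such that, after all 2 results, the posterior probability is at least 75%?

15

Prior odds = 0.014/0.986 = 7/493.
Target odds = 0.75/0.25 = 3.
Need L² ≥ 3 ÷ (7/493) = 1479/7.
14² = 196 < 1479/7 ≤ 225 = 15², so L = 15.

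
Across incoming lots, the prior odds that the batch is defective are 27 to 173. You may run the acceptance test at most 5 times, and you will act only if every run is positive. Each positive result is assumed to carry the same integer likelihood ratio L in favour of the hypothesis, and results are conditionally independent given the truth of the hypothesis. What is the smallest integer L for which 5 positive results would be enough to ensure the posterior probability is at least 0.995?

Prior odds = 27/173.
Target odds = 0.995/0.005 = 199.
Need L⁵ ≥ 199 ÷ (27/173) = 34427/27.
4⁵ = 1024 < 34427/27 ≤ 3125 = 5⁵, so L = 5.

5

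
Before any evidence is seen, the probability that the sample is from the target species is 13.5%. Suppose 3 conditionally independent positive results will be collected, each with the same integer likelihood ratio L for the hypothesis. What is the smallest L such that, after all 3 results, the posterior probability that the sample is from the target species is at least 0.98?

7

Prior odds = 0.135/0.865 = 27/173.
Target odds = 0.98/0.02 = 49.
Need L³ ≥ 49 ÷ (27/173) = 8477/27.
6³ = 216 < 8477/27 ≤ 343 = 7³, so L = 7.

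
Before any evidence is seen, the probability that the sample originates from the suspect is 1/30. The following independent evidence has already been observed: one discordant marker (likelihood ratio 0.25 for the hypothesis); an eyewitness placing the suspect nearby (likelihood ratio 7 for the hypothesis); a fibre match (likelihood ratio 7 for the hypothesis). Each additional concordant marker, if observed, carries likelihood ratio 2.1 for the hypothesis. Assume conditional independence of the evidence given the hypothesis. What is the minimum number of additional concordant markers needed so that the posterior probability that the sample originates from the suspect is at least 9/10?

Prior odds = (1/30)/(29/30) = 1/29.
Combined Bayes factor of the evidence already in hand = 0.25 × 7 × 7 = 12.25.
Odds after that evidence = (1/29) × 12.25 = 49/116.
Target odds = 0.9/0.1 = 9.
Need 2.1ⁿ ≥ 9 ÷ (49/116) = 1044/49.
2.1⁴ = 19.4481 falls short of 1044/49 but 2.1⁵ = 4084101/100000 reaches it, so n = 5.

5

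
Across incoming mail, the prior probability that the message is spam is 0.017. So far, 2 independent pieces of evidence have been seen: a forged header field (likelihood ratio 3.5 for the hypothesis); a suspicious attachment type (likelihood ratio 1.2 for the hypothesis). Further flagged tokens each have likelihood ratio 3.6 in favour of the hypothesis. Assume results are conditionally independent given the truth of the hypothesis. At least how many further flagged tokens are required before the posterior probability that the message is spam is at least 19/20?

Prior odds = 0.017/0.983 = 17/983.
Combined Bayes factor of the evidence already in hand = 3.5 × 1.2 = 4.2.
Odds after that evidence = (17/983) × 4.2 = 357/4915.
Target odds = 0.95/0.05 = 19.
Need 3.6ⁿ ≥ 19 ÷ (357/4915) = 93385/357.
3.6⁴ = 167.9616 falls short of 93385/357 but 3.6⁵ = 604.66176 reaches it, so n = 5.

5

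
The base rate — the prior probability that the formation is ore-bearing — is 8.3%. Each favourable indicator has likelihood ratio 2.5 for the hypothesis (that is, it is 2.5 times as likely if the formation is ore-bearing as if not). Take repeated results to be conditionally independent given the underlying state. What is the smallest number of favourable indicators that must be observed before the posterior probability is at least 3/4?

Prior odds: 0.083 ÷ 0.917 = 83/917.
Likelihood ratio per favourable indicator = 2.5.
Target odds: 0.75 ÷ 0.25 = 3.
Need (83/917) × 2.5ⁿ ≥ 3, i.e. 2.5ⁿ ≥ 2751/83.
2.5³ = 15.625 falls short of 2751/83 but 2.5⁴ = 39.0625 reaches it, so n = 4.

4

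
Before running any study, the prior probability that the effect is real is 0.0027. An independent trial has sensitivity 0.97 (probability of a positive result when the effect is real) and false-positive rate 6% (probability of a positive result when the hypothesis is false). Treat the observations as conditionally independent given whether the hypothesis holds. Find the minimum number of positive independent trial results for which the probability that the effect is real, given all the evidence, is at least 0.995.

Prior odds = 0.0027/0.9973 = 27/9973.
Likelihood ratio of a positive result = 0.97/0.06 = 97/6.
Target odds: 0.995 ÷ 0.005 = 199.
Require (97/6)ⁿ ≥ 199 ÷ (27/9973) = 1984627/27.
(97/6)⁴ = 88529281/1296 falls short of 1984627/27 but (97/6)⁵ ≈1.10434e+06 reaches it, so n = 5.

5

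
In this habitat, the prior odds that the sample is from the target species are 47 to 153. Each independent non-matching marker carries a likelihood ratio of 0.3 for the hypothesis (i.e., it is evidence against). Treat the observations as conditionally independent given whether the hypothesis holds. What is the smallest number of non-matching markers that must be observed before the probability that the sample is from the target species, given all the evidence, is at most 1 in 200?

Prior odds = 47/153.
Likelihood ratio per non-matching marker = 0.3.
Target posterior odds = 0.005/0.995 = 1/199.
Require 0.3ⁿ ≤ 1/199 ÷ (47/153) = 153/9353.
0.3³ = 0.027 is still above 153/9353 but 0.3⁴ = 0.0081 is at or below it, so n = 4.

4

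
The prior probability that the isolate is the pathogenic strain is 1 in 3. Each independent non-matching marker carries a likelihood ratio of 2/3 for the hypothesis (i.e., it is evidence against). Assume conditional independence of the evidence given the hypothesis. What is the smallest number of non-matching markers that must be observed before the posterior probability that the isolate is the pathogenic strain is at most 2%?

8

Prior odds: (1/3) ÷ (2/3) = 0.5.
Likelihood ratio per non-matching marker = 2/3.
Target odds: 0.02 ÷ 0.98 = 1/49.
Need 0.5 × (2/3)ⁿ ≤ 1/49, i.e. (2/3)ⁿ ≤ 2/49.
(2/3)⁷ = 128/2187 is still above 2/49 but (2/3)⁸ = 256/6561 is at or below it, so n = 8.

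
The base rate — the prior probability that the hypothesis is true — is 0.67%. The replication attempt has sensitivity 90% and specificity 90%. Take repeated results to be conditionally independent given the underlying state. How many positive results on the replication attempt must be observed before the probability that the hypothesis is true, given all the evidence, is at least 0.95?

Prior odds = 0.0067/0.9933 = 67/9933.
False-positive rate = 1 − 0.9 = 0.1; likelihood ratio of a positive = 0.9/0.1 = 9.
Target posterior odds = 0.95/0.05 = 19.
Need (67/9933) × 9ⁿ ≥ 19, i.e. 9ⁿ ≥ 188727/67.
9³ = 729 falls short of 188727/67 but 9⁴ = 6561 reaches it, so n = 4.

4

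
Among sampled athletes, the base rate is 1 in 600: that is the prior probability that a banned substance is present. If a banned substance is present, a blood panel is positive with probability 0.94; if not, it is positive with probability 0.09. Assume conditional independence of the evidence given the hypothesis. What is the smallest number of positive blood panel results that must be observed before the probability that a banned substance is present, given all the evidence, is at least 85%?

4

Prior odds: (1/600) ÷ (599/600) = 1/599.
Likelihood ratio of a positive = 0.94/0.09 = 94/9.
Target odds: 0.85 ÷ 0.15 = 17/3.
Require (94/9)ⁿ ≥ 17/3 ÷ (1/599) = 10183/3.
(94/9)³ = 830584/729 falls short of 10183/3 but (94/9)⁴ = 78074896/6561 reaches it, so n = 4.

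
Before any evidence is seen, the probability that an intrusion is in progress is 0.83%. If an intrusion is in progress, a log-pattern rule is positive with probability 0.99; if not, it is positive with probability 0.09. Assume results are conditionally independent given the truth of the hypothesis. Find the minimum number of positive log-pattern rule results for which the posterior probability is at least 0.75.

Prior odds: 0.0083 ÷ 0.9917 = 83/9917.
Likelihood ratio of a positive = 0.99/0.09 = 11.
Target posterior odds = 0.75/0.25 = 3.
Require 11ⁿ ≥ 3 ÷ (83/9917) = 29751/83.
11² = 121 falls short of 29751/83 but 11³ = 1331 reaches it, so n = 3.

3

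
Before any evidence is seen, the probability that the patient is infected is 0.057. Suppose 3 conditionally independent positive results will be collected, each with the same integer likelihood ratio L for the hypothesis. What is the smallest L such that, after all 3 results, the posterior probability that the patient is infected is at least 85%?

5

Prior odds = 0.057/0.943 = 57/943.
Target odds = 0.85/0.15 = 17/3.
Need L³ ≥ 17/3 ÷ (57/943) = 16031/171.
4³ = 64 < 16031/171 ≤ 125 = 5³, so L = 5.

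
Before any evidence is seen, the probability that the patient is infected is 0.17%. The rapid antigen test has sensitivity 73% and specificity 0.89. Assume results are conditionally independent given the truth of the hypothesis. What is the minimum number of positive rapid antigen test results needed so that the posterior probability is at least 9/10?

Prior odds = 0.0017/0.9983 = 17/9983.
False-positive rate = 1 − 0.89 = 0.11; likelihood ratio of a positive = 0.73/0.11 = 73/11.
Target odds: 0.9 ÷ 0.1 = 9.
Require (73/11)ⁿ ≥ 9 ÷ (17/9983) = 89847/17.
(73/11)⁴ = 28398241/14641 falls short of 89847/17 but (73/11)⁵ ≈12872.1 reaches it, so n = 5.

5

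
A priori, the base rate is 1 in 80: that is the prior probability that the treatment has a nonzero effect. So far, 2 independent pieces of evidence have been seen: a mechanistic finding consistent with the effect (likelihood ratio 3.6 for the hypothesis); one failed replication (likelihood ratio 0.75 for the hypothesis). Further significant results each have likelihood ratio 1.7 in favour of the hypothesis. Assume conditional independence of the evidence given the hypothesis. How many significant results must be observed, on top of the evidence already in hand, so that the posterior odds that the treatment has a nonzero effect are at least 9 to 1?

11

Prior odds = 0.0125/0.9875 = 1/79.
Combined Bayes factor of the evidence already in hand = 3.6 × 0.75 = 2.7.
Odds after that evidence = (1/79) × 2.7 = 27/790.
Target odds = 9.
Need 1.7ⁿ ≥ 9 ÷ (27/790) = 790/3.
1.7¹⁰ ≈201.599 falls short of 790/3 but 1.7¹¹ ≈342.719 reaches it, so n = 11.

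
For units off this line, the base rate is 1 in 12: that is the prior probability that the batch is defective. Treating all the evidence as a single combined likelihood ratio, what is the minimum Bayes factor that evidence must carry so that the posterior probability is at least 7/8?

Prior odds = (1/12)/(11/12) = 1/11.
Target odds = 0.875/0.125 = 7.
Required Bayes factor = 7 ÷ (1/11) = 77.

77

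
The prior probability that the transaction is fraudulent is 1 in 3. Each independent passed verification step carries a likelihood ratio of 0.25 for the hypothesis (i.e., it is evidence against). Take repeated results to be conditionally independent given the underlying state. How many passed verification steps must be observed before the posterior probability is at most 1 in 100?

3

Prior odds = (1/3)/(2/3) = 0.5.
Likelihood ratio per passed verification step = 0.25.
Target odds: 0.01 ÷ 0.99 = 1/99.
Require 0.25ⁿ ≤ 1/99 ÷ 0.5 = 2/99.
0.25² = 0.0625 is still above 2/99 but 0.25³ = 0.015625 is at or below it, so n = 3.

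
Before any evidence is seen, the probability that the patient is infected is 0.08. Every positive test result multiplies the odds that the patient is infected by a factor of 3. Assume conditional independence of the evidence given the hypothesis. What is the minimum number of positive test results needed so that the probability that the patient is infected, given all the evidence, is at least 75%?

4

Prior odds: 0.08 ÷ 0.92 = 2/23.
Likelihood ratio per positive test result = 3.
Target posterior odds = 0.75/0.25 = 3.
Require 3ⁿ ≥ 3 ÷ (2/23) = 34.5.
3³ = 27 falls short of 34.5 but 3⁴ = 81 reaches it, so n = 4.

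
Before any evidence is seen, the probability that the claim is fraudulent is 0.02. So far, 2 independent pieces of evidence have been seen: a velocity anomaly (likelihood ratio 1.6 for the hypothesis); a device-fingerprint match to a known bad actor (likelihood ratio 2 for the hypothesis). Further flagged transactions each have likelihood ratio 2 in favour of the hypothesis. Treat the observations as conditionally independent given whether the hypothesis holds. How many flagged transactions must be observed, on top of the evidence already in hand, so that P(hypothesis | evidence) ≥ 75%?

Prior odds = 0.02/0.98 = 1/49.
Combined Bayes factor of the evidence already in hand = 1.6 × 2 = 3.2.
Odds after that evidence = (1/49) × 3.2 = 16/245.
Target odds = 0.75/0.25 = 3.
Need 2ⁿ ≥ 3 ÷ (16/245) = 45.9375.
2⁵ = 32 falls short of 45.9375 but 2⁶ = 64 reaches it, so n = 6.

6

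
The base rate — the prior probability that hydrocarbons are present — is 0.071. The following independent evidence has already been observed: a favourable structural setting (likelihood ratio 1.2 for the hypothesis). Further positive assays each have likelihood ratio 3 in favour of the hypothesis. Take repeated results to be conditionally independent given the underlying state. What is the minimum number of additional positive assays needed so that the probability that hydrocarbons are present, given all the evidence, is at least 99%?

Prior odds = 0.071/0.929 = 71/929.
Bayes factor of the evidence already in hand = 1.2.
Odds after that evidence = (71/929) × 1.2 = 426/4645.
Target odds = 0.99/0.01 = 99.
Need 3ⁿ ≥ 99 ÷ (426/4645) = 153285/142.
3⁶ = 729 falls short of 153285/142 but 3⁷ = 2187 reaches it, so n = 7.

7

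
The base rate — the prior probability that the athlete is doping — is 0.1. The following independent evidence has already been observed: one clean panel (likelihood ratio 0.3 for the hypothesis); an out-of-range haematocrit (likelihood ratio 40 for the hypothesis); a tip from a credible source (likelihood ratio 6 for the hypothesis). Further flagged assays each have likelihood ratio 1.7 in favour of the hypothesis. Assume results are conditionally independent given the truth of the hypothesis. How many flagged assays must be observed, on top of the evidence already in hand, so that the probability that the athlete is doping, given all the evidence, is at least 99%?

5

Prior odds = 0.1/0.9 = 1/9.
Combined Bayes factor of the evidence already in hand = 0.3 × 40 × 6 = 72.
Odds after that evidence = (1/9) × 72 = 8.
Target odds = 0.99/0.01 = 99.
Need 1.7ⁿ ≥ 99 ÷ 8 = 12.375.
1.7⁴ = 8.3521 falls short of 12.375 but 1.7⁵ = 1419857/100000 reaches it, so n = 5.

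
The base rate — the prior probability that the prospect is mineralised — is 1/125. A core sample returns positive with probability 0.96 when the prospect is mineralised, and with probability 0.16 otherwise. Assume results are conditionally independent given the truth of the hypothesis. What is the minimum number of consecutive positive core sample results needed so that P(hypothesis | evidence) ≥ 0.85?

4

Prior odds: 0.008 ÷ 0.992 = 1/124.
Likelihood ratio of a positive result = 0.96/0.16 = 6.
Target posterior odds = 0.85/0.15 = 17/3.
Require 6ⁿ ≥ 17/3 ÷ (1/124) = 2108/3.
6³ = 216 falls short of 2108/3 but 6⁴ = 1296 reaches it, so n = 4.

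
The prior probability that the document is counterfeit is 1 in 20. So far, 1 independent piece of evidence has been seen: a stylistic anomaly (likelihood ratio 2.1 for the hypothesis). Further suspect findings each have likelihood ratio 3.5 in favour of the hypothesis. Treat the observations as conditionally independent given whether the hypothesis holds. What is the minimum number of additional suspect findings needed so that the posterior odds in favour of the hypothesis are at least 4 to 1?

Prior odds = 0.05/0.95 = 1/19.
Bayes factor of the evidence already in hand = 2.1.
Odds after that evidence = (1/19) × 2.1 = 21/190.
Target odds = 4.
Need 3.5ⁿ ≥ 4 ÷ (21/190) = 760/21.
3.5² = 12.25 falls short of 760/21 but 3.5³ = 42.875 reaches it, so n = 3.

3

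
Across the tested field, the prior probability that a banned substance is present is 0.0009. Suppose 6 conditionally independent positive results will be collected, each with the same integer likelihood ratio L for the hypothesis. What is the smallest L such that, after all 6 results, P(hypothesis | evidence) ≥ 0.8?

5

Prior odds = 0.0009/0.9991 = 9/9991.
Target odds = 0.8/0.2 = 4.
Need L⁶ ≥ 4 ÷ (9/9991) = 39964/9.
4⁶ = 4096 < 39964/9 ≤ 15625 = 5⁶, so L = 5.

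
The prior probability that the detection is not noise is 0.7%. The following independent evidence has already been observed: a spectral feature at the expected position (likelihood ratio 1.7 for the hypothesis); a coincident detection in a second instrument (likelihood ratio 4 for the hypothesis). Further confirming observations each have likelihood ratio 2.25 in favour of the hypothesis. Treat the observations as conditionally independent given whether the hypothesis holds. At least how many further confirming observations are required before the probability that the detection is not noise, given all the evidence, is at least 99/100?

10

Prior odds = 0.007/0.993 = 7/993.
Combined Bayes factor of the evidence already in hand = 1.7 × 4 = 6.8.
Odds after that evidence = (7/993) × 6.8 = 238/4965.
Target odds = 0.99/0.01 = 99.
Need 2.25ⁿ ≥ 99 ÷ (238/4965) = 491535/238.
2.25⁹ = 387420489/262144 falls short of 491535/238 but 2.25¹⁰ ≈3325.26 reaches it, so n = 10.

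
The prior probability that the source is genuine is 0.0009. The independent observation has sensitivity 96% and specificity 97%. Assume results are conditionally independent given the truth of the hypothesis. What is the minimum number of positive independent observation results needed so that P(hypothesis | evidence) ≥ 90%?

3

Prior odds = 0.0009/0.9991 = 9/9991.
False-positive rate = 1 − 0.97 = 0.03; likelihood ratio of a positive = 0.96/0.03 = 32.
Target posterior odds = 0.9/0.1 = 9.
Require 32ⁿ ≥ 9 ÷ (9/9991) = 9991.
32² = 1024 falls short of 9991 but 32³ = 32768 reaches it, so n = 3.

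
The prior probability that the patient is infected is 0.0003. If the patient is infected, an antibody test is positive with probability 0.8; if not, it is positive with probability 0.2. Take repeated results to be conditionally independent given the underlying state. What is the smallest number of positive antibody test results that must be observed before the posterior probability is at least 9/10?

Prior odds = 0.0003/0.9997 = 3/9997.
Likelihood ratio of a positive = 0.8/0.2 = 4.
Target posterior odds = 0.9/0.1 = 9.
Need (3/9997) × 4ⁿ ≥ 9, i.e. 4ⁿ ≥ 29991.
4⁷ = 16384 falls short of 29991 but 4⁸ = 65536 reaches it, so n = 8.

8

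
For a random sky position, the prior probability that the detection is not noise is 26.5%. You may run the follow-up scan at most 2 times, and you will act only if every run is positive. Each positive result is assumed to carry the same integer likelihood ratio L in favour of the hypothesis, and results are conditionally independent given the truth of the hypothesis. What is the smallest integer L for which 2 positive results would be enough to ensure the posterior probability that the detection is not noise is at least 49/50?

12

Prior odds = 0.265/0.735 = 53/147.
Target odds = 0.98/0.02 = 49.
Need L² ≥ 49 ÷ (53/147) = 7203/53.
11² = 121 < 7203/53 ≤ 144 = 12², so L = 12.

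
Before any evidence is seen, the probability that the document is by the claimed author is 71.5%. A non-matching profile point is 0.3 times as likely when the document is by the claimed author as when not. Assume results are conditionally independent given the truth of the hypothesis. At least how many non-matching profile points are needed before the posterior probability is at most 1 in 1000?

Prior odds: 0.715 ÷ 0.285 = 143/57.
Likelihood ratio per non-matching profile point = 0.3.
Target odds: 0.001 ÷ 0.999 = 1/999.
Require 0.3ⁿ ≤ 1/999 ÷ (143/57) = 19/47619.
0.3⁶ = 729/1000000 is still above 19/47619 but 0.3⁷ = 2187/10000000 is at or below it, so n = 7.

7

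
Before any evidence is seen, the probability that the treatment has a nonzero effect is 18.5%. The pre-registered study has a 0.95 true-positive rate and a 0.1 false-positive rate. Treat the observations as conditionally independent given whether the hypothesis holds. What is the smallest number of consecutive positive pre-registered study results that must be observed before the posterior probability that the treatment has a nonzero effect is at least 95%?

2

Prior odds: 0.185 ÷ 0.815 = 37/163.
Likelihood ratio of a positive result = 0.95/0.1 = 9.5.
Target posterior odds = 0.95/0.05 = 19.
Need (37/163) × 9.5ⁿ ≥ 19, i.e. 9.5ⁿ ≥ 3097/37.
9.5¹ = 9.5 falls short of 3097/37 but 9.5² = 90.25 reaches it, so n = 2.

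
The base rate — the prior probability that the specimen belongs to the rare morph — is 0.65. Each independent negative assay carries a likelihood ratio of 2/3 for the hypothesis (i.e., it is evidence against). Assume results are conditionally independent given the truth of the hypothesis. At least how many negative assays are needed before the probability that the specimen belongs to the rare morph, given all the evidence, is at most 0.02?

Prior odds = 0.65/0.35 = 13/7.
Likelihood ratio per negative assay = 2/3.
Target odds: 0.02 ÷ 0.98 = 1/49.
Need (13/7) × (2/3)ⁿ ≤ 1/49, i.e. (2/3)ⁿ ≤ 1/91.
(2/3)¹¹ = 2048/177147 is still above 1/91 but (2/3)¹² = 4096/531441 is at or below it, so n = 12.

12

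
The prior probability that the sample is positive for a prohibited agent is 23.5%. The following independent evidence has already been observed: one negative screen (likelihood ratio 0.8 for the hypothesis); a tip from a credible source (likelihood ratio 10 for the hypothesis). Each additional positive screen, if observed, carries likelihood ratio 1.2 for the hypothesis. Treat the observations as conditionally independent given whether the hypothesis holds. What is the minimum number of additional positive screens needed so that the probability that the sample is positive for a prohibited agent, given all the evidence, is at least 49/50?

17

Prior odds = 0.235/0.765 = 47/153.
Combined Bayes factor of the evidence already in hand = 0.8 × 10 = 8.
Odds after that evidence = (47/153) × 8 = 376/153.
Target odds = 0.98/0.02 = 49.
Need 1.2ⁿ ≥ 49 ÷ (376/153) = 7497/376.
1.2¹⁶ ≈18.4884 falls short of 7497/376 but 1.2¹⁷ ≈22.1861 reaches it, so n = 17.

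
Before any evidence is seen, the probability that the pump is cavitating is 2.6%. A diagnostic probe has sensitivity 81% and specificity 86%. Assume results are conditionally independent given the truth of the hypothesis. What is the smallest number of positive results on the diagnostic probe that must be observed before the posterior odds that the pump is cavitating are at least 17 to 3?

4

Prior odds = 0.026/0.974 = 13/487.
False-positive rate = 1 − 0.86 = 0.14; likelihood ratio of a positive = 0.81/0.14 = 81/14.
Target odds = 17/3.
Require (81/14)ⁿ ≥ 17/3 ÷ (13/487) = 8279/39.
(81/14)³ = 531441/2744 falls short of 8279/39 but (81/14)⁴ = 43046721/38416 reaches it, so n = 4.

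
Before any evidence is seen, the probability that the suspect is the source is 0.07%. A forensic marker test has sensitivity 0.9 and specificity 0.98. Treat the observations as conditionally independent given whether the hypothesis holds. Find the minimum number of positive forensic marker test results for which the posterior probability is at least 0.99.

Prior odds = 0.0007/0.9993 = 7/9993.
False-positive rate = 1 − 0.98 = 0.02; likelihood ratio of a positive = 0.9/0.02 = 45.
Target odds: 0.99 ÷ 0.01 = 99.
Require 45ⁿ ≥ 99 ÷ (7/9993) = 989307/7.
45³ = 91125 falls short of 989307/7 but 45⁴ = 4100625 reaches it, so n = 4.

4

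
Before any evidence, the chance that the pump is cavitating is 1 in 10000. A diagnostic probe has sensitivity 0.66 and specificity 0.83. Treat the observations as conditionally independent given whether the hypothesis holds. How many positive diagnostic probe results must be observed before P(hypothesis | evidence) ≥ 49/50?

10

Prior odds: 0.0001 ÷ 0.9999 = 1/9999.
False-positive rate = 1 − 0.83 = 0.17; likelihood ratio of a positive = 0.66/0.17 = 66/17.
Target posterior odds = 0.98/0.02 = 49.
Need (1/9999) × (66/17)ⁿ ≥ 49, i.e. (66/17)ⁿ ≥ 489951.
(66/17)⁹ ≈200380 falls short of 489951 but (66/17)¹⁰ ≈777947 reaches it, so n = 10.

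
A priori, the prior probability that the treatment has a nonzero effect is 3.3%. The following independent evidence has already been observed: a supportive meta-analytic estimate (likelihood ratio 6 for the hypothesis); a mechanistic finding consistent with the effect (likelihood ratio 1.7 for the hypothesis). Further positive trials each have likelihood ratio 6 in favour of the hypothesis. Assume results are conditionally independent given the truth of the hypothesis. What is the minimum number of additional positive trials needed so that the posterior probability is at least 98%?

Prior odds = 0.033/0.967 = 33/967.
Combined Bayes factor of the evidence already in hand = 6 × 1.7 = 10.2.
Odds after that evidence = (33/967) × 10.2 = 1683/4835.
Target odds = 0.98/0.02 = 49.
Need 6ⁿ ≥ 49 ÷ (1683/4835) = 236915/1683.
6² = 36 falls short of 236915/1683 but 6³ = 216 reaches it, so n = 3.

3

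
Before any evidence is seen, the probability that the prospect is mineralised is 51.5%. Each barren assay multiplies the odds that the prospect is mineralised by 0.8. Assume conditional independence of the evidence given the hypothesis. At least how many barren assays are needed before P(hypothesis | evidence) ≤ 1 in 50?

18

Prior odds: 0.515 ÷ 0.485 = 103/97.
Likelihood ratio per barren assay = 0.8.
Target odds: 0.02 ÷ 0.98 = 1/49.
Need (103/97) × 0.8ⁿ ≤ 1/49, i.e. 0.8ⁿ ≤ 97/5047.
0.8¹⁷ ≈0.022518 is still above 97/5047 but 0.8¹⁸ ≈0.0180144 is at or below it, so n = 18.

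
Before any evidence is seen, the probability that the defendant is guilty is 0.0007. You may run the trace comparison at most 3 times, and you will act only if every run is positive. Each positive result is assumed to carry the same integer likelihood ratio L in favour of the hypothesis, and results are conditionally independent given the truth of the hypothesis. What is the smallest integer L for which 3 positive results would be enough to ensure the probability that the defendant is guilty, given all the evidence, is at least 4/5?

Prior odds = 0.0007/0.9993 = 7/9993.
Target odds = 0.8/0.2 = 4.
Need L³ ≥ 4 ÷ (7/9993) = 39972/7.
17³ = 4913 < 39972/7 ≤ 5832 = 18³, so L = 18.

18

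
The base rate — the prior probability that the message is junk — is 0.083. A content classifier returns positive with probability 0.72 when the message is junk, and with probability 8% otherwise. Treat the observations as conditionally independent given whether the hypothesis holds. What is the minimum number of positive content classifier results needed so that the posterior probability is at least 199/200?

4

Prior odds: 0.083 ÷ 0.917 = 83/917.
Likelihood ratio of a positive result = 0.72/0.08 = 9.
Target odds: 0.995 ÷ 0.005 = 199.
Require 9ⁿ ≥ 199 ÷ (83/917) = 182483/83.
9³ = 729 falls short of 182483/83 but 9⁴ = 6561 reaches it, so n = 4.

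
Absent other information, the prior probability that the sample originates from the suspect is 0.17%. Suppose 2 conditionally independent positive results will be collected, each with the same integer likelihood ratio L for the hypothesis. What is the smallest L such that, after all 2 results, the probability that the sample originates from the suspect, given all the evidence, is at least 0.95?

106

Prior odds = 0.0017/0.9983 = 17/9983.
Target odds = 0.95/0.05 = 19.
Need L² ≥ 19 ÷ (17/9983) = 189677/17.
105² = 11025 < 189677/17 ≤ 11236 = 106², so L = 106.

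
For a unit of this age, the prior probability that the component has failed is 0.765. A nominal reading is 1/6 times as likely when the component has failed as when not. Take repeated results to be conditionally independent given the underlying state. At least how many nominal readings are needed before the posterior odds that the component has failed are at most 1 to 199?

Prior odds = 0.765/0.235 = 153/47.
Likelihood ratio per nominal reading = 1/6.
Target odds = 1/199.
Need (153/47) × (1/6)ⁿ ≤ 1/199, i.e. (1/6)ⁿ ≤ 47/30447.
(1/6)³ = 1/216 is still above 47/30447 but (1/6)⁴ = 1/1296 is at or below it, so n = 4.

4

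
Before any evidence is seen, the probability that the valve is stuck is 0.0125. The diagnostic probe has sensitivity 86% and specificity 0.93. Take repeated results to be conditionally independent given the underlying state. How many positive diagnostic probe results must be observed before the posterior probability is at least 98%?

Prior odds: 0.0125 ÷ 0.9875 = 1/79.
False-positive rate = 1 − 0.93 = 0.07; likelihood ratio of a positive = 0.86/0.07 = 86/7.
Target posterior odds = 0.98/0.02 = 49.
Require (86/7)ⁿ ≥ 49 ÷ (1/79) = 3871.
(86/7)³ = 636056/343 falls short of 3871 but (86/7)⁴ = 54700816/2401 reaches it, so n = 4.

4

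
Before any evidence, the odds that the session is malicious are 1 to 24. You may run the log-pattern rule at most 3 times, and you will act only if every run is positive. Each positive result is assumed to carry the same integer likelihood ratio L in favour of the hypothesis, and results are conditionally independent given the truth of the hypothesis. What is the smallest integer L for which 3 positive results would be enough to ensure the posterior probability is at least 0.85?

6

Prior odds = 1/24.
Target odds = 0.85/0.15 = 17/3.
Need L³ ≥ 17/3 ÷ (1/24) = 136.
5³ = 125 < 136 ≤ 216 = 6³, so L = 6.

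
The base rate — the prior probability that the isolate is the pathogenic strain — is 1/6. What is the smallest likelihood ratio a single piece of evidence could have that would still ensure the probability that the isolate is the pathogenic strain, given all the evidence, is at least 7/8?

Prior odds = (1/6)/(5/6) = 0.2.
Target odds = 0.875/0.125 = 7.
Required Bayes factor = 7 ÷ 0.2 = 35.

35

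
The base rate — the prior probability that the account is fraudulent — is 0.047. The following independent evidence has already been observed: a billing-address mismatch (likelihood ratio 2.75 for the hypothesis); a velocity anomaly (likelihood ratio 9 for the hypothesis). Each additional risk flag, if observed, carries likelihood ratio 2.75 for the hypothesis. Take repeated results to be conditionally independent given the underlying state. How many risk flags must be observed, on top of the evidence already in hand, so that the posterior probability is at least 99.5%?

Prior odds = 0.047/0.953 = 47/953.
Combined Bayes factor of the evidence already in hand = 2.75 × 9 = 24.75.
Odds after that evidence = (47/953) × 24.75 = 4653/3812.
Target odds = 0.995/0.005 = 199.
Need 2.75ⁿ ≥ 199 ÷ (4653/3812) = 758588/4653.
2.75⁵ = 161051/1024 falls short of 758588/4653 but 2.75⁶ = 1771561/4096 reaches it, so n = 6.

6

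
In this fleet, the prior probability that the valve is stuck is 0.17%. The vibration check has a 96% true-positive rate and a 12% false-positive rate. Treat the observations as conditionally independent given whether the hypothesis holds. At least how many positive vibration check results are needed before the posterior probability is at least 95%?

5

Prior odds = 0.0017/0.9983 = 17/9983.
Likelihood ratio of a positive result = 0.96/0.12 = 8.
Target odds: 0.95 ÷ 0.05 = 19.
Require 8ⁿ ≥ 19 ÷ (17/9983) = 189677/17.
8⁴ = 4096 falls short of 189677/17 but 8⁵ = 32768 reaches it, so n = 5.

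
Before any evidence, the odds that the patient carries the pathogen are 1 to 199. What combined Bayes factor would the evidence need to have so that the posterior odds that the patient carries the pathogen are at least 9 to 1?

1791

Prior odds = 1/199.
Target odds = 9.
Required Bayes factor = 9 ÷ (1/199) = 1791.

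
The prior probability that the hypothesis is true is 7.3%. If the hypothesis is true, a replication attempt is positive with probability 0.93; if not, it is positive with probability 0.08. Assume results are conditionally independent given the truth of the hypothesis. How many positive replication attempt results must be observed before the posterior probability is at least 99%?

Prior odds = 0.073/0.927 = 73/927.
Likelihood ratio of a positive = 0.93/0.08 = 11.625.
Target posterior odds = 0.99/0.01 = 99.
Need (73/927) × 11.625ⁿ ≥ 99, i.e. 11.625ⁿ ≥ 91773/73.
11.625² = 135.140625 falls short of 91773/73 but 11.625³ = 804357/512 reaches it, so n = 3.

3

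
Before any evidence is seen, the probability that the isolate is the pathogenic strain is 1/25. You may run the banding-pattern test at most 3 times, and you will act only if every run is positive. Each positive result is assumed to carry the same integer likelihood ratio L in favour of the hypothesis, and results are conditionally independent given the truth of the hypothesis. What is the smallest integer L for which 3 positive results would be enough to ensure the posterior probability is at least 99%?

14

Prior odds = 0.04/0.96 = 1/24.
Target odds = 0.99/0.01 = 99.
Need L³ ≥ 99 ÷ (1/24) = 2376.
13³ = 2197 < 2376 ≤ 2744 = 14³, so L = 14.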